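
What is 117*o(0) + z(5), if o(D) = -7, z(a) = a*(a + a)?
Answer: -769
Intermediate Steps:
z(a) = 2*a² (z(a) = a*(2*a) = 2*a²)
117*o(0) + z(5) = 117*(-7) + 2*5² = -819 + 2*25 = -819 + 50 = -769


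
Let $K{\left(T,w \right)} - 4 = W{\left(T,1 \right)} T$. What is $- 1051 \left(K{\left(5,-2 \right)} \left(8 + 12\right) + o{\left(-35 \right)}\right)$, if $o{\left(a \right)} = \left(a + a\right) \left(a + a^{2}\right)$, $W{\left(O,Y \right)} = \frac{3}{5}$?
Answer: $87401160$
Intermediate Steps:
$W{\left(O,Y \right)} = \frac{3}{5}$ ($W{\left(O,Y \right)} = 3 \cdot \frac{1}{5} = \frac{3}{5}$)
$K{\left(T,w \right)} = 4 + \frac{3 T}{5}$
$o{\left(a \right)} = 2 a \left(a + a^{2}\right)$
$- 1051 \left(K{\left(5,-2 \right)} \left(8 + 12\right) + o{\left(-35 \right)}\right) = - 1051 \left(\left(4 + \frac{3}{5} \cdot 5\right) \left(8 + 12\right) + 2 \left(-35\right)^{2} \left(1 - 35\right)\right) = - 1051 \left(\left(4 + 3\right) 20 + 2 \cdot 1225 \left(-34\right)\right) = - 1051 \left(7 \cdot 20 - 83300\right) = - 1051 \left(140 - 83300\right) = \left(-1051\right) \left(-83160\right) = 87401160$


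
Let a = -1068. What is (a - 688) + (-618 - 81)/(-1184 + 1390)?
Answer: -362435/206 ≈ -1759.4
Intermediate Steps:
(a - 688) + (-618 - 81)/(-1184 + 1390) = (-1068 - 688) + (-618 - 81)/(-1184 + 1390) = -1756 - 699/206 = -362435/206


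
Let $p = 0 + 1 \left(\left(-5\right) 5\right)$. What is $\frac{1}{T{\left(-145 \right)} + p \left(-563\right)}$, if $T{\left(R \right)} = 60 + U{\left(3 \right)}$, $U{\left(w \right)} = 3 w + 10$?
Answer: $\frac{1}{14154} \approx 7.0651 \cdot 10^{-5}$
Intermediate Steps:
$U{\left(w \right)} = 10 + 3 w$
$p = -25$ ($p = 0 + 1 \left(-25\right) = 0 - 25 = -25$)
$T{\left(R \right)} = 79$ ($T{\left(R \right)} = 60 + \left(10 + 3 \cdot 3\right) = 60 + \left(10 + 9\right) = 60 + 19 = 79$)
$\frac{1}{T{\left(-145 \right)} + p \left(-563\right)} = \frac{1}{79 - -14075} = \frac{1}{79 + 14075} = \frac{1}{14154}$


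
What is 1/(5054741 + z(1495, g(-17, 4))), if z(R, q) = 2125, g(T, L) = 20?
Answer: 1/5056866 ≈ 1.9775e-7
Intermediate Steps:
1/(5054741 + z(1495, g(-17, 4))) = 1/(5054741 + 2125) = 1/5056866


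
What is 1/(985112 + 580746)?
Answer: 1/1565858 ≈ 6.3863e-7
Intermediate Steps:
1/(985112 + 580746) = 1/1565858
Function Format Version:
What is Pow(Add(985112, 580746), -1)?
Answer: Rational(1, 1565858) ≈ 6.3863e-7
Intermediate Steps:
Pow(Add(985112, 580746), -1) = Pow(1565858, -1) = Rational(1, 1565858)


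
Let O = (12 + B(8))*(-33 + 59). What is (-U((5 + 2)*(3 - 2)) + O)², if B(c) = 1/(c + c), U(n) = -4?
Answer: 6456681/64 ≈ 1.0089e+5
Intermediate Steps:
B(c) = 1/(2*c)
O = 2509/8 (O = (12 + (½)/8)*(-33 + 59) = (12 + (½)*(⅛))*26 = (12 + 1/16)*26 = (193/16)*26 = 2509/8 ≈ 313.63)
(-U((5 + 2)*(3 - 2)) + O)² = (-1*(-4) + 2509/8)² = (4 + 2509/8)² = (2541/8)² = 6456681/64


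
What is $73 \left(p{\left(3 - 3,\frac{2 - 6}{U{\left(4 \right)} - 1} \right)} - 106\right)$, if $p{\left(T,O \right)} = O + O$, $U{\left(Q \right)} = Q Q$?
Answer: $- \frac{116654}{15} \approx -7776.9$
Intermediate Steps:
$U{\left(Q \right)} = Q^{2}$
$p{\left(T,O \right)} = 2 O$
$73 \left(p{\left(3 - 3,\frac{2 - 6}{U{\left(4 \right)} - 1} \right)} - 106\right) = 73 \left(2 \frac{2 - 6}{4^{2} - 1} - 106\right) = 73 \left(2 \left(- \frac{4}{16 - 1}\right) - 106\right) = 73 \left(2 \left(- \frac{4}{15}\right) - 106\right) = 73 \left(- \frac{8}{15} - 106\right) = 73 \left(- \frac{1598}{15}\right) = - \frac{116654}{15}$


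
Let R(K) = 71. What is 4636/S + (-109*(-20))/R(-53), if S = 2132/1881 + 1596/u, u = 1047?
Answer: 54971071741/30969490 ≈ 1775.0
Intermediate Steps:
S = 1744760/656469 (S = 2132/1881 + 1596/1047 = 2132*(1/1881) + 1596*(1/1047) = 2132/1881 + 532/349 = 1744760/656469 ≈ 2.6578)
4636/S + (-109*(-20))/R(-53) = 4636/(1744760/656469) - 109*(-20)/71 = 4636*(656469/1744760) + 2180*(1/71) = 760847571/436190 + 2180/71 = 54971071741/30969490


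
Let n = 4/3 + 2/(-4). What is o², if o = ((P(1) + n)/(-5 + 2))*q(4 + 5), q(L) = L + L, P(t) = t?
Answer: 121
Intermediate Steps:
n = ⅚ (n = 4*(⅓) + 2*(-¼) = 4/3 - ½ = ⅚ ≈ 0.83333)
q(L) = 2*L
o = -11 (o = ((1 + ⅚)/(-5 + 2))*(2*(4 + 5)) = ((11/6)/(-3))*(2*9) = ((11/6)*(-⅓))*18 = -11/18*18 = -11)
o² = (-11)² = 121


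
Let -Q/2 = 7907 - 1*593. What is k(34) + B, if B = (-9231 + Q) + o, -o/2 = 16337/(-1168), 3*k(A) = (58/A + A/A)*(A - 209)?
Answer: -714484469/29784 ≈ -23989.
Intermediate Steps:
Q = -14628 (Q = -2*(7907 - 1*593) = -2*(7907 - 593) = -2*7314 = -14628)
k(A) = (1 + 58/A)*(-209 + A)/3 (k(A) = ((58/A + A/A)*(A - 209))/3 = ((58/A + 1)*(-209 + A))/3 = ((1 + 58/A)*(-209 + A))/3 = (1 + 58/A)*(-209 + A)/3)
o = 16337/584 (o = -32674/(-1168) = -32674*(-1)/1168 = -2*(-16337/1168) = 16337/584 ≈ 27.974)
B = -13917319/584 (B = (-9231 - 14628) + 16337/584 = -23859 + 16337/584 = -13917319/584 ≈ -23831.)
k(34) + B = (⅓)*(-12122 + 34*(-151 + 34))/34 - 13917319/584 = (⅓)*(1/34)*(-12122 + 34*(-117)) - 13917319/584 = (⅓)*(1/34)*(-12122 - 3978) - 13917319/584 = (⅓)*(1/34)*(-16100) - 13917319/584 = -8050/51 - 13917319/584 = -714484469/29784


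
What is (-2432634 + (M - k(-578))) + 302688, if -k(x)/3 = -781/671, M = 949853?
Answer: -71985886/61 ≈ -1.1801e+6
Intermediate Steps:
k(x) = 213/61 (k(x) = -(-2343)/671 = -3*(-71/61) = 213/61)
(-2432634 + (M - k(-578))) + 302688 = (-2432634 + (949853 - 1*213/61)) + 302688 = (-2432634 + (949853 - 213/61)) + 302688 = (-2432634 + 57940820/61) + 302688 = -90449854/61 + 302688 = -71985886/61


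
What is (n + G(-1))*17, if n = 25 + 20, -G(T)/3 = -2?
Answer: 867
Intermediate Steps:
G(T) = 6 (G(T) = -3*(-2) = 6)
n = 45
(n + G(-1))*17 = (45 + 6)*17 = 51*17 = 867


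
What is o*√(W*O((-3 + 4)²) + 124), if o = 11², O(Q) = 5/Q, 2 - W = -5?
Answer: 121*√159 ≈ 1525.8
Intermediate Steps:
W = 7 (W = 2 - 1*(-5) = 2 + 5 = 7)
o = 121
o*√(W*O((-3 + 4)²) + 124) = 121*√(7*(5/((-3 + 4)²)) + 124) = 121*√(7*(5/(1²)) + 124) = 121*√(7*(5/1) + 124) = 121*√(7*(5*1) + 124) = 121*√(7*5 + 124) = 121*√(35 + 124) = 121*√159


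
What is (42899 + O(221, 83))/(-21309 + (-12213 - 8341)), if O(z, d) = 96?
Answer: -42995/41863 ≈ -1.0270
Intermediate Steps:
(42899 + O(221, 83))/(-21309 + (-12213 - 8341)) = (42899 + 96)/(-21309 + (-12213 - 8341)) = 42995/(-21309 - 20554) = 42995/(-41863) = 42995*(-1/41863) = -42995/41863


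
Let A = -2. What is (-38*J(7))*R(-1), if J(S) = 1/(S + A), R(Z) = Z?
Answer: 38/5 ≈ 7.6000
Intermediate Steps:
J(S) = 1/(-2 + S) (J(S) = 1/(S - 2) = 1/(-2 + S))
(-38*J(7))*R(-1) = -38/(-2 + 7)*(-1) = -38/5*(-1) = 38/5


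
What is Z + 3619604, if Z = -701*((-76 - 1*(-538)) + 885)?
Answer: 2675357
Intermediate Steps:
Z = -944247 (Z = -701*((-76 + 538) + 885) = -701*(462 + 885) = -701*1347 = -944247)
Z + 3619604 = -944247 + 3619604 = 2675357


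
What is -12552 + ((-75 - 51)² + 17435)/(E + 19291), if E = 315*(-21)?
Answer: -159075841/12676 ≈ -12549.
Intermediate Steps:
E = -6615
-12552 + ((-75 - 51)² + 17435)/(E + 19291) = -12552 + ((-75 - 51)² + 17435)/(-6615 + 19291) = -12552 + ((-126)² + 17435)/12676 = -12552 + (15876 + 17435)*(1/12676) = -12552 + 33311*(1/12676) = -12552 + 33311/12676 = -159075841/12676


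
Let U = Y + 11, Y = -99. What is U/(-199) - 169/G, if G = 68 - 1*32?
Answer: -30463/7164 ≈ -4.2522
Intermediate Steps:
G = 36 (G = 68 - 32 = 36)
U = -88 (U = -99 + 11 = -88)
U/(-199) - 169/G = -88/(-199) - 169/36 = -88*(-1/199) - 169*1/36 = 88/199 - 169/36 = -30463/7164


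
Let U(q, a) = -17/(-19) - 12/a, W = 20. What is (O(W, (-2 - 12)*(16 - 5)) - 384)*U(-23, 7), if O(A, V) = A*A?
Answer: -1744/133 ≈ -13.113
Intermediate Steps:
O(A, V) = A²
U(q, a) = 17/19 - 12/a (U(q, a) = -17*(-1/19) - 12/a = 17/19 - 12/a)
(O(W, (-2 - 12)*(16 - 5)) - 384)*U(-23, 7) = (20² - 384)*(17/19 - 12/7) = (400 - 384)*(17/19 - 12*⅐) = 16*(17/19 - 12/7) = 16*(-109/133) = -1744/133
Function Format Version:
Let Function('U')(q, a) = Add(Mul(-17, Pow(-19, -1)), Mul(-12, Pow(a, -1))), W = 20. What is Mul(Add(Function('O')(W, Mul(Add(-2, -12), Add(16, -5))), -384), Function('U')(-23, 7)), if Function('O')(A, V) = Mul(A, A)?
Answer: Rational(-1744, 133) ≈ -13.113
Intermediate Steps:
Function('O')(A, V) = Pow(A, 2)
Function('U')(q, a) = Add(Rational(17, 19), Mul(-12, Pow(a, -1))) (Function('U')(q, a) = Add(Mul(-17, Rational(-1, 19)), Mul(-12, Pow(a, -1))) = Add(Rational(17, 19), Mul(-12, Pow(a, -1))))
Mul(Add(Function('O')(W, Mul(Add(-2, -12), Add(16, -5))), -384), Function('U')(-23, 7)) = Mul(Add(Pow(20, 2), -384), Add(Rational(17, 19), Mul(-12, Pow(7, -1)))) = Mul(Add(400, -384), Add(Rational(17, 19), Mul(-12, Rational(1, 7)))) = Mul(16, Add(Rational(17, 19), Rational(-12, 7))) = Mul(16, Rational(-109, 133)) = Rational(-1744, 133)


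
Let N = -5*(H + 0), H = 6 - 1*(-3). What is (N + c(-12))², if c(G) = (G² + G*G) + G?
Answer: 53361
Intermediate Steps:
H = 9 (H = 6 + 3 = 9)
c(G) = G + 2*G² (c(G) = (G² + G²) + G = 2*G² + G = G + 2*G²)
N = -45 (N = -5*(9 + 0) = -5*9 = -45)
(N + c(-12))² = (-45 - 12*(1 + 2*(-12)))² = (-45 - 12*(1 - 24))² = (-45 - 12*(-23))² = (-45 + 276)² = 231² = 53361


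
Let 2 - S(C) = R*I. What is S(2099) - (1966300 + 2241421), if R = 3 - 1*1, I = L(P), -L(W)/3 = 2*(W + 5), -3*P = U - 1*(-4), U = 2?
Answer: -4207683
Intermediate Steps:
P = -2 (P = -(2 - 1*(-4))/3 = -(2 + 4)/3 = -⅓*6 = -2)
L(W) = -30 - 6*W (L(W) = -6*(W + 5) = -6*(5 + W) = -3*(10 + 2*W) = -30 - 6*W)
I = -18 (I = -30 - 6*(-2) = -30 + 12 = -18)
R = 2 (R = 3 - 1 = 2)
S(C) = 38 (S(C) = 2 - 2*(-18) = 2 - 1*(-36) = 2 + 36 = 38)
S(2099) - (1966300 + 2241421) = 38 - (1966300 + 2241421) = 38 - 1*4207721 = 38 - 4207721 = -4207683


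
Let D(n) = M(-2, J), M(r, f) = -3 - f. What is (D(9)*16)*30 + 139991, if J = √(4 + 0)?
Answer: 137591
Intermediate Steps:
J = 2 (J = √4 = 2)
D(n) = -5 (D(n) = -3 - 1*2 = -3 - 2 = -5)
(D(9)*16)*30 + 139991 = -5*16*30 + 139991 = -80*30 + 139991 = -2400 + 139991 = 137591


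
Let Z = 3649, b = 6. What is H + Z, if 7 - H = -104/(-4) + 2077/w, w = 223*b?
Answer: 4854863/1338 ≈ 3628.4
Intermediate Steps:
w = 1338 (w = 223*6 = 1338)
H = -27499/1338 (H = 7 - (-104/(-4) + 2077/1338) = 7 - (-104*(-1/4) + 2077*(1/1338)) = 7 - (26 + 2077/1338) = 7 - 1*36865/1338 = 7 - 36865/1338 = -27499/1338 ≈ -20.552)
H + Z = -27499/1338 + 3649 = 4854863/1338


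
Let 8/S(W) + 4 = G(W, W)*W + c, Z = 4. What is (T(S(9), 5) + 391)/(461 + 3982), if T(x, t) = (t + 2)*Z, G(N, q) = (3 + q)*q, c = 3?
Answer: 419/4443 ≈ 0.094306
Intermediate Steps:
G(N, q) = q*(3 + q)
S(W) = 8/(-1 + W²*(3 + W)) (S(W) = 8/(-4 + ((W*(3 + W))*W + 3)) = 8/(-4 + (W²*(3 + W) + 3)) = 8/(-4 + (3 + W²*(3 + W))) = 8/(-1 + W²*(3 + W)))
T(x, t) = 8 + 4*t (T(x, t) = (t + 2)*4 = (2 + t)*4 = 8 + 4*t)
(T(S(9), 5) + 391)/(461 + 3982) = ((8 + 4*5) + 391)/(461 + 3982) = ((8 + 20) + 391)/4443 = (28 + 391)*(1/4443) = 419*(1/4443) = 419/4443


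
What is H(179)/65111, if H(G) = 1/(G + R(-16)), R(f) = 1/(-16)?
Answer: 16/186412793 ≈ 8.5831e-8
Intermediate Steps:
R(f) = -1/16
H(G) = 1/(-1/16 + G) (H(G) = 1/(G - 1/16) = 1/(-1/16 + G))
H(179)/65111 = (16/(-1 + 16*179))/65111 = (16/(-1 + 2864))*(1/65111) = (16/2863)*(1/65111) = 16/186412793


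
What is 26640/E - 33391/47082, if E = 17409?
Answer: 4577963/5575854 ≈ 0.82103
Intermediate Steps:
26640/E - 33391/47082 = 26640/17409 - 33391/47082 = 26640*(1/17409) - 33391*1/47082 = 8880/5803 - 33391/47082 = 4577963/5575854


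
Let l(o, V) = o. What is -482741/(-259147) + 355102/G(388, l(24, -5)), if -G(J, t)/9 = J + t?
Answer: -6445258169/68636934 ≈ -93.904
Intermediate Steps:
G(J, t) = -9*J - 9*t (G(J, t) = -9*(J + t) = -9*J - 9*t)
-482741/(-259147) + 355102/G(388, l(24, -5)) = -482741/(-259147) + 355102/(-9*388 - 9*24) = -482741*(-1/259147) + 355102/(-3492 - 216) = 68963/37021 + 355102/(-3708) = 68963/37021 + 355102*(-1/3708) = 68963/37021 - 177551/1854 = -6445258169/68636934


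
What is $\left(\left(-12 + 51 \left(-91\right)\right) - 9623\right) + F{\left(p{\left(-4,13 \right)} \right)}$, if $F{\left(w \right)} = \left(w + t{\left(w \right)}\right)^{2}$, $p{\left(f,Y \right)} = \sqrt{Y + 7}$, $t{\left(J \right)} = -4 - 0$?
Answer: $-14240 - 16 \sqrt{5} \approx -14276.0$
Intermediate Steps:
$t{\left(J \right)} = -4$ ($t{\left(J \right)} = -4 + 0 = -4$)
$p{\left(f,Y \right)} = \sqrt{7 + Y}$
$F{\left(w \right)} = \left(-4 + w\right)^{2}$ ($F{\left(w \right)} = \left(w - 4\right)^{2} = \left(-4 + w\right)^{2}$)
$\left(\left(-12 + 51 \left(-91\right)\right) - 9623\right) + F{\left(p{\left(-4,13 \right)} \right)} = \left(\left(-12 + 51 \left(-91\right)\right) - 9623\right) + \left(-4 + \sqrt{7 + 13}\right)^{2} = \left(\left(-12 - 4641\right) - 9623\right) + \left(-4 + \sqrt{20}\right)^{2} = \left(-4653 - 9623\right) + \left(-4 + 2 \sqrt{5}\right)^{2} = -14276 + \left(-4 + 2 \sqrt{5}\right)^{2}$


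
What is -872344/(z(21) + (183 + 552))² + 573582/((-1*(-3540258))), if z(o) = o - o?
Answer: -154358860489/106251993225 ≈ -1.4528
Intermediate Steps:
z(o) = 0
-872344/(z(21) + (183 + 552))² + 573582/((-1*(-3540258))) = -872344/(0 + (183 + 552))² + 573582/((-1*(-3540258))) = -872344/(0 + 735)² + 573582/3540258 = -872344/(735²) + 573582*(1/3540258) = -872344/540225 + 95597/590043 = -154358860489/106251993225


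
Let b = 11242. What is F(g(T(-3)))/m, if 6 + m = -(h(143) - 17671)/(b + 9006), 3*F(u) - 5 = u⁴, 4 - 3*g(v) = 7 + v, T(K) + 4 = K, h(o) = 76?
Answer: -13383928/25245999 ≈ -0.53014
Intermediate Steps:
T(K) = -4 + K
g(v) = -1 - v/3 (g(v) = 4/3 - (7 + v)/3 = 4/3 + (-7/3 - v/3) = -1 - v/3)
F(u) = 5/3 + u⁴/3
m = -103893/20248 (m = -6 - (76 - 17671)/(11242 + 9006) = -6 - (-17595)/20248 = -6 - 1*(-17595/20248) = -6 + 17595/20248 = -103893/20248 ≈ -5.1310)
F(g(T(-3)))/m = (5/3 + (-1 - (-4 - 3)/3)⁴/3)/(-103893/20248) = (5/3 + (-1 - ⅓*(-7))⁴/3)*(-20248/103893) = (5/3 + (-1 + 7/3)⁴/3)*(-20248/103893) = (5/3 + (4/3)⁴/3)*(-20248/103893) = (5/3 + (⅓)*(256/81))*(-20248/103893) = (5/3 + 256/243)*(-20248/103893) = (661/243)*(-20248/103893) = -13383928/25245999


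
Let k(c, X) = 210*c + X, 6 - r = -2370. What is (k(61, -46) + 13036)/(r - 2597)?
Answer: -25800/221 ≈ -116.74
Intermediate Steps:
r = 2376 (r = 6 - 1*(-2370) = 6 + 2370 = 2376)
k(c, X) = X + 210*c
(k(61, -46) + 13036)/(r - 2597) = ((-46 + 210*61) + 13036)/(2376 - 2597) = ((-46 + 12810) + 13036)/(-221) = (12764 + 13036)*(-1/221) = 25800*(-1/221) = -25800/221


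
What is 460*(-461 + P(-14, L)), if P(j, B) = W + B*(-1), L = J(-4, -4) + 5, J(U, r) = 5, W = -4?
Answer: -218500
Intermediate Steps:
L = 10 (L = 5 + 5 = 10)
P(j, B) = -4 - B (P(j, B) = -4 + B*(-1) = -4 - B)
460*(-461 + P(-14, L)) = 460*(-461 + (-4 - 1*10)) = 460*(-461 + (-4 - 10)) = 460*(-461 - 14) = 460*(-475) = -218500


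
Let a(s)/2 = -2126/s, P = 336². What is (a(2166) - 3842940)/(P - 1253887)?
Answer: 4161906146/1235693253 ≈ 3.3681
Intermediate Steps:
P = 112896
a(s) = -4252/s (a(s) = 2*(-2126/s) = -4252/s)
(a(2166) - 3842940)/(P - 1253887) = (-4252/2166 - 3842940)/(112896 - 1253887) = (-4252*1/2166 - 3842940)/(-1140991) = (-2126/1083 - 3842940)*(-1/1140991) = -4161906146/1083*(-1/1140991) = 4161906146/1235693253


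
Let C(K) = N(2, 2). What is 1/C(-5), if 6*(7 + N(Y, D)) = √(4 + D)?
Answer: -42/293 - √6/293 ≈ -0.15170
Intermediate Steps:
N(Y, D) = -7 + √(4 + D)/6
C(K) = -7 + √6/6 (C(K) = -7 + √(4 + 2)/6 = -7 + √6/6)
1/C(-5) = 1/(-7 + √6/6)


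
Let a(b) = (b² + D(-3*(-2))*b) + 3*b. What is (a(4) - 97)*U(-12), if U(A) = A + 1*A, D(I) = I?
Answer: 1080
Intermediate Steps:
U(A) = 2*A (U(A) = A + A = 2*A)
a(b) = b² + 9*b (a(b) = (b² + (-3*(-2))*b) + 3*b = (b² + 6*b) + 3*b = b² + 9*b)
(a(4) - 97)*U(-12) = (4*(9 + 4) - 97)*(2*(-12)) = (4*13 - 97)*(-24) = (52 - 97)*(-24) = -45*(-24) = 1080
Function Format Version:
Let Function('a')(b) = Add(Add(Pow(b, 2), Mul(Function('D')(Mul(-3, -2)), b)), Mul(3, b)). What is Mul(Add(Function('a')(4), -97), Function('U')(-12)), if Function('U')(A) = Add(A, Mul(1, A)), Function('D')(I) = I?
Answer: 1080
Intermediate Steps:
Function('U')(A) = Mul(2, A) (Function('U')(A) = Add(A, A) = Mul(2, A))
Function('a')(b) = Add(Pow(b, 2), Mul(9, b)) (Function('a')(b) = Add(Add(Pow(b, 2), Mul(Mul(-3, -2), b)), Mul(3, b)) = Add(Add(Pow(b, 2), Mul(6, b)), Mul(3, b)) = Add(Pow(b, 2), Mul(9, b)))
Mul(Add(Function('a')(4), -97), Function('U')(-12)) = Mul(Add(Mul(4, Add(9, 4)), -97), Mul(2, -12)) = Mul(Add(Mul(4, 13), -97), -24) = Mul(Add(52, -97), -24) = Mul(-45, -24) = 1080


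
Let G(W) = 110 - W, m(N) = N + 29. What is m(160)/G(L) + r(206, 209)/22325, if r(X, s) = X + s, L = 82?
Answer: 120887/17860 ≈ 6.7686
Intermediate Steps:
m(N) = 29 + N
m(160)/G(L) + r(206, 209)/22325 = (29 + 160)/(110 - 1*82) + (206 + 209)/22325 = 189/(110 - 82) + 415*(1/22325) = 189/28 + 83/4465 = 189*(1/28) + 83/4465 = 27/4 + 83/4465 = 120887/17860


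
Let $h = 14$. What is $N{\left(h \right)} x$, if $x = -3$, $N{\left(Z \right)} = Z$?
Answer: $-42$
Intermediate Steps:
$N{\left(h \right)} x = 14 \left(-3\right) = -42$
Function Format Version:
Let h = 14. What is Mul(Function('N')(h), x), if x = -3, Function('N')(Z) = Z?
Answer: -42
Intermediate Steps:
Mul(Function('N')(h), x) = Mul(14, -3) = -42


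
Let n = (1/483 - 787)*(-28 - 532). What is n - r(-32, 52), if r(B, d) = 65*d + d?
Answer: 30172792/69 ≈ 4.3729e+5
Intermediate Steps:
r(B, d) = 66*d
n = 30409600/69 (n = (1/483 - 787)*(-560) = -380120/483*(-560) = 30409600/69 ≈ 4.4072e+5)
n - r(-32, 52) = 30409600/69 - 66*52 = 30409600/69 - 1*3432 = 30409600/69 - 3432 = 30172792/69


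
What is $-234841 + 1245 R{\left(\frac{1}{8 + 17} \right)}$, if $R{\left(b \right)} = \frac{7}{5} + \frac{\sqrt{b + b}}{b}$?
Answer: $-233098 + 6225 \sqrt{2} \approx -2.2429 \cdot 10^{5}$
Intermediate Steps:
$R{\left(b \right)} = \frac{7}{5} + \frac{\sqrt{2}}{\sqrt{b}}$ ($R{\left(b \right)} = 7 \cdot \frac{1}{5} + \frac{\sqrt{2 b}}{b} = \frac{7}{5} + \frac{\sqrt{2} \sqrt{b}}{b} = \frac{7}{5} + \frac{\sqrt{2}}{\sqrt{b}}$)
$-234841 + 1245 R{\left(\frac{1}{8 + 17} \right)} = -234841 + 1245 \left(\frac{7}{5} + \frac{\sqrt{2}}{\frac{1}{\sqrt{8 + 17}}}\right) = -234841 + 1245 \left(\frac{7}{5} + \frac{\sqrt{2}}{\frac{1}{5}}\right) = -234841 + 1245 \left(\frac{7}{5} + \sqrt{2} \frac{1}{\sqrt{\frac{1}{25}}}\right) = -234841 + 1245 \left(\frac{7}{5} + \sqrt{2} \cdot 5\right) = -234841 + 1245 \left(\frac{7}{5} + 5 \sqrt{2}\right) = -234841 + \left(1743 + 6225 \sqrt{2}\right) = -233098 + 6225 \sqrt{2}$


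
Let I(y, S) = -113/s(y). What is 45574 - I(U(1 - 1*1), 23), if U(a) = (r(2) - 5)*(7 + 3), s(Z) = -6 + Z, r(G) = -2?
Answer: 3463511/76 ≈ 45573.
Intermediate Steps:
U(a) = -70 (U(a) = (-2 - 5)*(7 + 3) = -7*10 = -70)
I(y, S) = -113/(-6 + y)
45574 - I(U(1 - 1*1), 23) = 45574 - (-113)/(-6 - 70) = 45574 - (-113)/(-76) = 45574 - (-113)*(-1)/76 = 45574 - 1*113/76 = 45574 - 113/76 = 3463511/76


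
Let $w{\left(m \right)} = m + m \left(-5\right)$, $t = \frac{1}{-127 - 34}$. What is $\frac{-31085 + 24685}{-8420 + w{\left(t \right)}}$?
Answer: $\frac{32200}{42363} \approx 0.7601$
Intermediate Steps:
$t = - \frac{1}{161}$ ($t = \frac{1}{-161} = - \frac{1}{161} \approx -0.0062112$)
$w{\left(m \right)} = - 4 m$ ($w{\left(m \right)} = m - 5 m = - 4 m$)
$\frac{-31085 + 24685}{-8420 + w{\left(t \right)}} = \frac{-31085 + 24685}{-8420 - - \frac{4}{161}} = - \frac{6400}{-8420 + \frac{4}{161}} = - \frac{6400}{- \frac{1355616}{161}} = \left(-6400\right) \left(- \frac{161}{1355616}\right) = \frac{32200}{42363}$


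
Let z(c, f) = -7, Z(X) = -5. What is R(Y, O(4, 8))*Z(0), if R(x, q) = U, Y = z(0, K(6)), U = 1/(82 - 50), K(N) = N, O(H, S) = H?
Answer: -5/32 ≈ -0.15625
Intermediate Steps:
U = 1/32 ≈ 0.031250
Y = -7
R(x, q) = 1/32
R(Y, O(4, 8))*Z(0) = (1/32)*(-5) = -5/32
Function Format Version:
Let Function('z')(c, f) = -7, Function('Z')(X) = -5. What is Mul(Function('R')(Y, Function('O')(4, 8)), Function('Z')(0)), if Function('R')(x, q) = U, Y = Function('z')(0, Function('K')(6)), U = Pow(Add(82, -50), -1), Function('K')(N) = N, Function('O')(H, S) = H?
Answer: Rational(-5, 32) ≈ -0.15625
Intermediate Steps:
U = Rational(1, 32) (U = Pow(32, -1) = Rational(1, 32) ≈ 0.031250)
Y = -7
Function('R')(x, q) = Rational(1, 32)
Mul(Function('R')(Y, Function('O')(4, 8)), Function('Z')(0)) = Mul(Rational(1, 32), -5) = Rational(-5, 32)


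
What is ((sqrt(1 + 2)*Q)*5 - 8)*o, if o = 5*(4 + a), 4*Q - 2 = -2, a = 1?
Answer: -200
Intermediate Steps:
Q = 0 (Q = 1/2 + (1/4)*(-2) = 1/2 - 1/2 = 0)
o = 25 (o = 5*(4 + 1) = 5*5 = 25)
((sqrt(1 + 2)*Q)*5 - 8)*o = ((sqrt(1 + 2)*0)*5 - 8)*25 = ((sqrt(3)*0)*5 - 8)*25 = (0*5 - 8)*25 = (0 - 8)*25 = -8*25 = -200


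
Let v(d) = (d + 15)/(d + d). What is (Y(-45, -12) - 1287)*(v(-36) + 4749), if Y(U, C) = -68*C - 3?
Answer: -9004657/4 ≈ -2.2512e+6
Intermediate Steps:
Y(U, C) = -3 - 68*C
v(d) = (15 + d)/(2*d) (v(d) = (15 + d)/((2*d)) = (15 + d)*(1/(2*d)) = (15 + d)/(2*d))
(Y(-45, -12) - 1287)*(v(-36) + 4749) = ((-3 - 68*(-12)) - 1287)*((½)*(15 - 36)/(-36) + 4749) = ((-3 + 816) - 1287)*((½)*(-1/36)*(-21) + 4749) = (813 - 1287)*(7/24 + 4749) = -474*113983/24 = -9004657/4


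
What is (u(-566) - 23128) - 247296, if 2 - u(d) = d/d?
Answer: -270423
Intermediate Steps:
u(d) = 1 (u(d) = 2 - d/d = 2 - 1*1 = 2 - 1 = 1)
(u(-566) - 23128) - 247296 = (1 - 23128) - 247296 = -23127 - 247296 = -270423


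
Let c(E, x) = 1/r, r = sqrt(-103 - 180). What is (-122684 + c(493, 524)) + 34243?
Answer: -88441 - I*sqrt(283)/283 ≈ -88441.0 - 0.059444*I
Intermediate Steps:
r = I*sqrt(283) (r = sqrt(-283) = I*sqrt(283) ≈ 16.823*I)
c(E, x) = -I*sqrt(283)/283 (c(E, x) = 1/(I*sqrt(283)) = -I*sqrt(283)/283)
(-122684 + c(493, 524)) + 34243 = (-122684 - I*sqrt(283)/283) + 34243 = -88441 - I*sqrt(283)/283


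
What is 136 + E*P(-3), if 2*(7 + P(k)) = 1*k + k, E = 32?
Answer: -184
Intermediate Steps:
P(k) = -7 + k (P(k) = -7 + (1*k + k)/2 = -7 + (k + k)/2 = -7 + (2*k)/2 = -7 + k)
136 + E*P(-3) = 136 + 32*(-7 - 3) = 136 + 32*(-10) = 136 - 320 = -184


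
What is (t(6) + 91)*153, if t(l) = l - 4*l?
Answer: 11169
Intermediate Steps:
t(l) = -3*l
(t(6) + 91)*153 = (-3*6 + 91)*153 = (-18 + 91)*153 = 73*153 = 11169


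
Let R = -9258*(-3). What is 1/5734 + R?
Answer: 159256117/5734 ≈ 27774.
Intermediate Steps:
R = 27774 (R = -1543*(-18) = 27774)
1/5734 + R = 1/5734 + 27774 = 159256117/5734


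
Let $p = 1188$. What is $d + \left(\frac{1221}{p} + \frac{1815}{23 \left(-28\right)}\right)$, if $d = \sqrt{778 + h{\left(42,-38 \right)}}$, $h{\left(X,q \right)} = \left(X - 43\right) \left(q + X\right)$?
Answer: $- \frac{5189}{2898} + 3 \sqrt{86} \approx 26.03$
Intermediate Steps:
$h{\left(X,q \right)} = \left(-43 + X\right) \left(X + q\right)$
$d = 3 \sqrt{86}$ ($d = \sqrt{778 + \left(42^{2} - 1806 - -1634 + 42 \left(-38\right)\right)} = \sqrt{778 + \left(1764 - 1806 + 1634 - 1596\right)} = \sqrt{778 - 4} = \sqrt{774} = 3 \sqrt{86} \approx 27.821$)
$d + \left(\frac{1221}{p} + \frac{1815}{23 \left(-28\right)}\right) = 3 \sqrt{86} + \left(\frac{1221}{1188} + \frac{1815}{23 \left(-28\right)}\right) = 3 \sqrt{86} + \left(1221 \cdot \frac{1}{1188} + \frac{1815}{-644}\right) = 3 \sqrt{86} + \left(\frac{37}{36} + 1815 \left(- \frac{1}{644}\right)\right) = 3 \sqrt{86} + \left(\frac{37}{36} - \frac{1815}{644}\right) = 3 \sqrt{86} - \frac{5189}{2898} = - \frac{5189}{2898} + 3 \sqrt{86}$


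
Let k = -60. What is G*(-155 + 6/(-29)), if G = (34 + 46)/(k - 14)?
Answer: 180040/1073 ≈ 167.79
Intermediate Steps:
G = -40/37 (G = (34 + 46)/(-60 - 14) = 80/(-74) = 80*(-1/74) = -40/37 ≈ -1.0811)
G*(-155 + 6/(-29)) = -40*(-155 + 6/(-29))/37 = -40*(-155 + 6*(-1/29))/37 = -40*(-155 - 6/29)/37 = -40/37*(-4501/29) = 180040/1073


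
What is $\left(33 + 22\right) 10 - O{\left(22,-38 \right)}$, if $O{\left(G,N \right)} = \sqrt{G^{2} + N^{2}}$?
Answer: $550 - 2 \sqrt{482} \approx 506.09$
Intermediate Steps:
$\left(33 + 22\right) 10 - O{\left(22,-38 \right)} = \left(33 + 22\right) 10 - \sqrt{22^{2} + \left(-38\right)^{2}} = 55 \cdot 10 - \sqrt{484 + 1444} = 550 - \sqrt{1928} = 550 - 2 \sqrt{482}$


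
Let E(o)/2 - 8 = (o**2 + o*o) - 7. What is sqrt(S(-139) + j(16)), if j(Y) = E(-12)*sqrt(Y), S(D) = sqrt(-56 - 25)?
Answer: sqrt(2312 + 9*I) ≈ 48.083 + 0.09359*I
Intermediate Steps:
E(o) = 2 + 4*o**2 (E(o) = 16 + 2*((o**2 + o*o) - 7) = 16 + 2*((o**2 + o**2) - 7) = 16 + 2*(2*o**2 - 7) = 16 + 2*(-7 + 2*o**2) = 16 + (-14 + 4*o**2) = 2 + 4*o**2)
S(D) = 9*I (S(D) = sqrt(-81) = 9*I)
j(Y) = 578*sqrt(Y) (j(Y) = (2 + 4*(-12)**2)*sqrt(Y) = (2 + 4*144)*sqrt(Y) = (2 + 576)*sqrt(Y) = 578*sqrt(Y))
sqrt(S(-139) + j(16)) = sqrt(9*I + 578*sqrt(16)) = sqrt(9*I + 578*4) = sqrt(9*I + 2312) = sqrt(2312 + 9*I)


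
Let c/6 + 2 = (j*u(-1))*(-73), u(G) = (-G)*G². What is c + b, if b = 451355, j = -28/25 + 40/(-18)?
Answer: 33960517/75 ≈ 4.5281e+5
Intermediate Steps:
j = -752/225 (j = -28*1/25 + 40*(-1/18) = -28/25 - 20/9 = -752/225 ≈ -3.3422)
u(G) = -G³
c = 108892/75 (c = -12 + 6*(-(-752)*(-1)³/225*(-73)) = -12 + 6*(-(-752)*(-1)/225*(-73)) = -12 + 6*(-752/225*1*(-73)) = -12 + 6*(-752/225*(-73)) = -12 + 6*(54896/225) = -12 + 109792/75 = 108892/75 ≈ 1451.9)
c + b = 108892/75 + 451355 = 33960517/75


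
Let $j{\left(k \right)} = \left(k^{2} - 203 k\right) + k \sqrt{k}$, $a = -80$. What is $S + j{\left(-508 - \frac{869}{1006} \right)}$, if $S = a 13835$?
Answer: $- \frac{753519764005}{1012036} - \frac{511917 i \sqrt{514988502}}{1012036} \approx -7.4456 \cdot 10^{5} - 11479.0 i$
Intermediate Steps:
$j{\left(k \right)} = k^{2} + k^{\frac{3}{2}} - 203 k$ ($j{\left(k \right)} = \left(k^{2} - 203 k\right) + k^{\frac{3}{2}} = k^{2} + k^{\frac{3}{2}} - 203 k$)
$S = -1106800$ ($S = \left(-80\right) 13835 = -1106800$)
$S + j{\left(-508 - \frac{869}{1006} \right)} = -1106800 + \left(\left(-508 - \frac{869}{1006}\right)^{2} + \left(-508 - \frac{869}{1006}\right)^{\frac{3}{2}} - 203 \left(-508 - \frac{869}{1006}\right)\right) = -1106800 + \left(\left(- \frac{511917}{1006}\right)^{2} + \left(- \frac{511917}{1006}\right)^{\frac{3}{2}} - - \frac{103919151}{1006}\right) = -1106800 + \left(\frac{262059014889}{1012036} - \frac{511917 i \sqrt{514988502}}{1012036} + \frac{103919151}{1006}\right) = -1106800 + \left(\frac{366601680795}{1012036} - \frac{511917 i \sqrt{514988502}}{1012036}\right) = - \frac{753519764005}{1012036} - \frac{511917 i \sqrt{514988502}}{1012036}$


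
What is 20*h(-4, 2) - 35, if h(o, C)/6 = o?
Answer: -515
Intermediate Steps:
h(o, C) = 6*o
20*h(-4, 2) - 35 = 20*(6*(-4)) - 35 = 20*(-24) - 35 = -480 - 35 = -515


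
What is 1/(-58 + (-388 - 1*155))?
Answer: -1/601 ≈ -0.0016639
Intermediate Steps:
1/(-58 + (-388 - 1*155)) = 1/(-58 + (-388 - 155)) = 1/(-58 - 543) = 1/(-601) = -1/601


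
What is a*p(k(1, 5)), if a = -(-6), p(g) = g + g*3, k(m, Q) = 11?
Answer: 264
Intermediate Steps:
p(g) = 4*g (p(g) = g + 3*g = 4*g)
a = 6 (a = -1*(-6) = 6)
a*p(k(1, 5)) = 6*(4*11) = 6*44 = 264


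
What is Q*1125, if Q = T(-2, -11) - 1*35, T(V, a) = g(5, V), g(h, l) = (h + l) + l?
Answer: -38250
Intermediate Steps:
g(h, l) = h + 2*l
T(V, a) = 5 + 2*V
Q = -34 (Q = (5 + 2*(-2)) - 1*35 = (5 - 4) - 35 = 1 - 35 = -34)
Q*1125 = -34*1125 = -38250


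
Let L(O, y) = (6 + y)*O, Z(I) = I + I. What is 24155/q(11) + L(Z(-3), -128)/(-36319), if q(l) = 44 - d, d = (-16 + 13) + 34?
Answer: 877275929/472147 ≈ 1858.1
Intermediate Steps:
Z(I) = 2*I
d = 31 (d = -3 + 34 = 31)
q(l) = 13 (q(l) = 44 - 1*31 = 44 - 31 = 13)
L(O, y) = O*(6 + y)
24155/q(11) + L(Z(-3), -128)/(-36319) = 24155/13 + ((2*(-3))*(6 - 128))/(-36319) = 24155*(1/13) - 6*(-122)*(-1/36319) = 24155/13 + 732*(-1/36319) = 24155/13 - 732/36319 = 877275929/472147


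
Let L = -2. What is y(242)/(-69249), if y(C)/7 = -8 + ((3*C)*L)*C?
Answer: 2459744/69249 ≈ 35.520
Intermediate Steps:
y(C) = -56 - 42*C² (y(C) = 7*(-8 + ((3*C)*(-2))*C) = 7*(-8 + (-6*C)*C) = 7*(-8 - 6*C²) = -56 - 42*C²)
y(242)/(-69249) = (-56 - 42*242²)/(-69249) = (-56 - 42*58564)*(-1/69249) = (-56 - 2459688)*(-1/69249) = -2459744*(-1/69249) = 2459744/69249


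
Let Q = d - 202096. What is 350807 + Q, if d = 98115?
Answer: 246826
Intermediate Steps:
Q = -103981 (Q = 98115 - 202096 = -103981)
350807 + Q = 350807 - 103981 = 246826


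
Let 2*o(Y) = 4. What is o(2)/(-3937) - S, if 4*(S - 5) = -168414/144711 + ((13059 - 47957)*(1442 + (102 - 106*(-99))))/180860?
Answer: 19783541801117089/34346954219340 ≈ 575.99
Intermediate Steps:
o(Y) = 2 (o(Y) = (½)*4 = 2)
S = -5025034099417/8724143820 (S = 5 + (-168414/144711 + ((13059 - 47957)*(1442 + (102 - 106*(-99))))/180860)/4 = 5 + (-168414*1/144711 - 34898*(1442 + (102 + 10494))*(1/180860))/4 = 5 + (-56138/48237 - 34898*(1442 + 10596)*(1/180860))/4 = 5 + (-56138/48237 - 34898*12038*(1/180860))/4 = 5 + (-56138/48237 - 420102124*1/180860)/4 = 5 + (-56138/48237 - 105025531/45215)/4 = 5 + (¼)*(-5068654818517/2181035955) = 5 - 5068654818517/8724143820 = -5025034099417/8724143820 ≈ -575.99)
o(2)/(-3937) - S = 2/(-3937) - 1*(-5025034099417/8724143820) = -1/3937*2 + 5025034099417/8724143820 = -2/3937 + 5025034099417/8724143820 = 19783541801117089/34346954219340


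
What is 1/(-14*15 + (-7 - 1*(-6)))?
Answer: -1/211 ≈ -0.0047393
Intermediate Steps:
1/(-14*15 + (-7 - 1*(-6))) = 1/(-210 + (-7 + 6)) = 1/(-210 - 1) = 1/(-211) = -1/211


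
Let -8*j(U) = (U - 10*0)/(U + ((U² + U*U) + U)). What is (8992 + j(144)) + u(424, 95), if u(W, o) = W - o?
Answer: 21624719/2320 ≈ 9321.0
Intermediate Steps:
j(U) = -U/(8*(2*U + 2*U²)) (j(U) = -(U - 10*0)/(8*(U + ((U² + U*U) + U))) = -(U + 0)/(8*(U + ((U² + U²) + U))) = -U/(8*(U + (2*U² + U))) = -U/(8*(U + (U + 2*U²))) = -U/(8*(2*U + 2*U²)))
(8992 + j(144)) + u(424, 95) = (8992 - 1/(16 + 16*144)) + (424 - 1*95) = (8992 - 1/(16 + 2304)) + (424 - 95) = (8992 - 1/2320) + 329 = 20861439/2320 + 329 = 21624719/2320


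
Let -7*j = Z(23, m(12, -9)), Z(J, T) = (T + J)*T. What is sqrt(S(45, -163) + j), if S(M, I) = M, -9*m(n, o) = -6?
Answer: sqrt(18851)/21 ≈ 6.5380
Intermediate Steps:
m(n, o) = 2/3 (m(n, o) = -1/9*(-6) = 2/3)
Z(J, T) = T*(J + T) (Z(J, T) = (J + T)*T = T*(J + T))
j = -142/63 (j = -2*(23 + 2/3)/21 = -2*71/(21*3) = -1/7*142/9 = -142/63 ≈ -2.2540)
sqrt(S(45, -163) + j) = sqrt(45 - 142/63) = sqrt(2693/63) = sqrt(18851)/21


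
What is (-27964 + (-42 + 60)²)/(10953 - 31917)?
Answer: 6910/5241 ≈ 1.3185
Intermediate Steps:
(-27964 + (-42 + 60)²)/(10953 - 31917) = (-27964 + 18²)/(-20964) = (-27964 + 324)*(-1/20964) = -27640*(-1/20964) = 6910/5241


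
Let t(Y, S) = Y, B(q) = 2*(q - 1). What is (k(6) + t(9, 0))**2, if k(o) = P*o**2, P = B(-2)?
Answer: 42849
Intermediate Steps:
B(q) = -2 + 2*q (B(q) = 2*(-1 + q) = -2 + 2*q)
P = -6 (P = -2 + 2*(-2) = -2 - 4 = -6)
k(o) = -6*o**2
(k(6) + t(9, 0))**2 = (-6*6**2 + 9)**2 = (-6*36 + 9)**2 = (-216 + 9)**2 = (-207)**2 = 42849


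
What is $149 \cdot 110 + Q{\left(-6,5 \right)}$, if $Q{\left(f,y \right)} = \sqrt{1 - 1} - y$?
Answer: $16385$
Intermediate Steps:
$Q{\left(f,y \right)} = - y$ ($Q{\left(f,y \right)} = \sqrt{0} - y = 0 - y = - y$)
$149 \cdot 110 + Q{\left(-6,5 \right)} = 149 \cdot 110 - 5 = 16390 - 5 = 16385$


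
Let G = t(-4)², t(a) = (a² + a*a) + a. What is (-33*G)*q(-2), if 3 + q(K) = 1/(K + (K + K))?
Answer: 81928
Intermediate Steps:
t(a) = a + 2*a² (t(a) = (a² + a²) + a = 2*a² + a = a + 2*a²)
q(K) = -3 + 1/(3*K) (q(K) = -3 + 1/(K + (K + K)) = -3 + 1/(K + 2*K) = -3 + 1/(3*K))
G = 784 (G = (-4*(1 + 2*(-4)))² = (-4*(1 - 8))² = (-4*(-7))² = 28² = 784)
(-33*G)*q(-2) = (-33*784)*(-3 + (⅓)/(-2)) = -25872*(-3 + (⅓)*(-½)) = -25872*(-3 - ⅙) = -25872*(-19/6) = 81928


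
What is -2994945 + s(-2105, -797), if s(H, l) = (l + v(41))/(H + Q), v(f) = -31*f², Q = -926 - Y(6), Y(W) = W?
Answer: -9095595057/3037 ≈ -2.9949e+6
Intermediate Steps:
Q = -932 (Q = -926 - 1*6 = -926 - 6 = -932)
s(H, l) = (-52111 + l)/(-932 + H) (s(H, l) = (l - 31*41²)/(H - 932) = (l - 31*1681)/(-932 + H) = (l - 52111)/(-932 + H) = (-52111 + l)/(-932 + H))
-2994945 + s(-2105, -797) = -2994945 + (-52111 - 797)/(-932 - 2105) = -2994945 - 52908/(-3037) = -2994945 - 1/3037*(-52908) = -2994945 + 52908/3037 = -9095595057/3037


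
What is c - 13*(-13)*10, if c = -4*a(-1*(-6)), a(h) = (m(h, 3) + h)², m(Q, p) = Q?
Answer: 1114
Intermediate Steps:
a(h) = 4*h² (a(h) = (h + h)² = (2*h)² = 4*h²)
c = -576 (c = -16*(-1*(-6))² = -16*6² = -16*36 = -4*144 = -576)
c - 13*(-13)*10 = -576 - 13*(-13)*10 = -576 + 169*10 = -576 + 1690 = 1114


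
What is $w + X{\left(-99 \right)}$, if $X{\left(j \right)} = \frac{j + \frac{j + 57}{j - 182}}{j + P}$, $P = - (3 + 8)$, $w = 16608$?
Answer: $\frac{513381057}{30910} \approx 16609.0$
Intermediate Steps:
$P = -11$ ($P = \left(-1\right) 11 = -11$)
$X{\left(j \right)} = \frac{j + \frac{57 + j}{-182 + j}}{-11 + j}$ ($X{\left(j \right)} = \frac{j + \frac{j + 57}{j - 182}}{j - 11} = \frac{j + \frac{57 + j}{-182 + j}}{-11 + j}$)
$w + X{\left(-99 \right)} = 16608 + \frac{57 + \left(-99\right)^{2} - -17919}{2002 + \left(-99\right)^{2} - -19107} = 16608 + \frac{57 + 9801 + 17919}{2002 + 9801 + 19107} = 16608 + \frac{1}{30910} \cdot 27777 = 16608 + \frac{27777}{30910} = \frac{513381057}{30910}$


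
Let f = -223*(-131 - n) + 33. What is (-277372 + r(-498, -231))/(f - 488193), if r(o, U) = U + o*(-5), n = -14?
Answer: 275113/462069 ≈ 0.59539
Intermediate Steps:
f = 26124 (f = -223*(-131 - 1*(-14)) + 33 = -223*(-131 + 14) + 33 = -223*(-117) + 33 = 26091 + 33 = 26124)
r(o, U) = U - 5*o
(-277372 + r(-498, -231))/(f - 488193) = (-277372 + (-231 - 5*(-498)))/(26124 - 488193) = (-277372 + (-231 + 2490))/(-462069) = (-277372 + 2259)*(-1/462069) = -275113*(-1/462069) = 275113/462069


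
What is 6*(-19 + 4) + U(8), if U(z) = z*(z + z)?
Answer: 38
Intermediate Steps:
U(z) = 2*z**2 (U(z) = z*(2*z) = 2*z**2)
6*(-19 + 4) + U(8) = 6*(-19 + 4) + 2*8**2 = 6*(-15) + 2*64 = -90 + 128 = 38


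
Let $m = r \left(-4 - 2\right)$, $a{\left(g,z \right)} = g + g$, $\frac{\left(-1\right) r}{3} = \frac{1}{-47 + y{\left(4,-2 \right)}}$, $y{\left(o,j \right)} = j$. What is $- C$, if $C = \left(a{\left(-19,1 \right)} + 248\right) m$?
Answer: $\frac{540}{7} \approx 77.143$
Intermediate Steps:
$r = \frac{3}{49}$ ($r = - \frac{3}{-47 - 2} = - \frac{3}{-49} = \left(-3\right) \left(- \frac{1}{49}\right) = \frac{3}{49} \approx 0.061224$)
$a{\left(g,z \right)} = 2 g$
$m = - \frac{18}{49}$ ($m = \frac{3 \left(-4 - 2\right)}{49} = \frac{3}{49} \left(-6\right) = - \frac{18}{49} \approx -0.36735$)
$C = - \frac{540}{7}$ ($C = \left(2 \left(-19\right) + 248\right) \left(- \frac{18}{49}\right) = \left(-38 + 248\right) \left(- \frac{18}{49}\right) = 210 \left(- \frac{18}{49}\right) = - \frac{540}{7} \approx -77.143$)
$- C = \left(-1\right) \left(- \frac{540}{7}\right) = \frac{540}{7}$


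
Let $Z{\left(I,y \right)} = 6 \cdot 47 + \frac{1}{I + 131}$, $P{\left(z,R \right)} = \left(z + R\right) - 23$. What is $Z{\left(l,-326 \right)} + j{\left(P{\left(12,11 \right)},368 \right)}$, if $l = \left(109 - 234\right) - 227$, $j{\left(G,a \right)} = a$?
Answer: $\frac{143649}{221} \approx 650.0$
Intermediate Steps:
$P{\left(z,R \right)} = -23 + R + z$ ($P{\left(z,R \right)} = \left(R + z\right) - 23 = -23 + R + z$)
$l = -352$ ($l = -125 - 227 = -352$)
$Z{\left(I,y \right)} = 282 + \frac{1}{131 + I}$
$Z{\left(l,-326 \right)} + j{\left(P{\left(12,11 \right)},368 \right)} = \frac{36943 + 282 \left(-352\right)}{131 - 352} + 368 = \frac{36943 - 99264}{-221} + 368 = \left(- \frac{1}{221}\right) \left(-62321\right) + 368 = \frac{62321}{221} + 368 = \frac{143649}{221}$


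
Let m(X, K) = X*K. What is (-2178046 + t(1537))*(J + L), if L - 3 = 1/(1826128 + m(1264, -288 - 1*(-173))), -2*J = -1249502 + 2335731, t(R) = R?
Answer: 662271372230579393/560256 ≈ 1.1821e+12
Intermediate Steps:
J = -1086229/2 (J = -(-1249502 + 2335731)/2 = -½*1086229 = -1086229/2 ≈ -5.4311e+5)
m(X, K) = K*X
L = 5042305/1680768 (L = 3 + 1/(1826128 + (-288 - 1*(-173))*1264) = 3 + 1/(1826128 + (-288 + 173)*1264) = 3 + 1/(1826128 - 115*1264) = 3 + 1/(1826128 - 145360) = 3 + 1/1680768 = 5042305/1680768 ≈ 3.0000)
(-2178046 + t(1537))*(J + L) = (-2178046 + 1537)*(-1086229/2 + 5042305/1680768) = -2176509*(-912844429631/1680768) = 662271372230579393/560256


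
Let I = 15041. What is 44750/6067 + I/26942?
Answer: 1296908247/163457114 ≈ 7.9342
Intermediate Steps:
44750/6067 + I/26942 = 44750/6067 + 15041/26942 = 1296908247/163457114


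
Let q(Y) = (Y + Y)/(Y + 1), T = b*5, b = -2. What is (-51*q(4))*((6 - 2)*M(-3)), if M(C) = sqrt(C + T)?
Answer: -1632*I*sqrt(13)/5 ≈ -1176.9*I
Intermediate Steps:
T = -10 (T = -2*5 = -10)
q(Y) = 2*Y/(1 + Y) (q(Y) = (2*Y)/(1 + Y) = 2*Y/(1 + Y))
M(C) = sqrt(-10 + C) (M(C) = sqrt(C - 10) = sqrt(-10 + C))
(-51*q(4))*((6 - 2)*M(-3)) = (-102*4/(1 + 4))*((6 - 2)*sqrt(-10 - 3)) = (-102*4/5)*(4*sqrt(-13)) = (-102*4/5)*(4*(I*sqrt(13))) = (-51*8/5)*(4*I*sqrt(13)) = -1632*I*sqrt(13)/5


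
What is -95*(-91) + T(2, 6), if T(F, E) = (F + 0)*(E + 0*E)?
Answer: 8657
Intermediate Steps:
T(F, E) = E*F (T(F, E) = F*(E + 0) = F*E = E*F)
-95*(-91) + T(2, 6) = -95*(-91) + 6*2 = 8645 + 12 = 8657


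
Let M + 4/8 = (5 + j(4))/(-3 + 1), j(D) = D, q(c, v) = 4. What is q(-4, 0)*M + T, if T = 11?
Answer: -9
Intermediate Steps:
M = -5 (M = -½ + (5 + 4)/(-3 + 1) = -½ + 9/(-2) = -½ + 9*(-½) = -½ - 9/2 = -5)
q(-4, 0)*M + T = 4*(-5) + 11 = -20 + 11 = -9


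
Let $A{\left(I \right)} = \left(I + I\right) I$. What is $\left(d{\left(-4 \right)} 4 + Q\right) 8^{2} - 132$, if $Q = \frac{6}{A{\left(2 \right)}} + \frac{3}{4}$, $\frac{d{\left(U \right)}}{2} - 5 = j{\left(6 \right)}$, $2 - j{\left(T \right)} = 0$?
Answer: $3548$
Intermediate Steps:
$j{\left(T \right)} = 2$ ($j{\left(T \right)} = 2 - 0 = 2 + 0 = 2$)
$d{\left(U \right)} = 14$ ($d{\left(U \right)} = 10 + 2 \cdot 2 = 10 + 4 = 14$)
$A{\left(I \right)} = 2 I^{2}$ ($A{\left(I \right)} = 2 I I = 2 I^{2}$)
$Q = \frac{3}{2}$ ($Q = \frac{6}{2 \cdot 2^{2}} + \frac{3}{4} = \frac{6}{2 \cdot 4} + 3 \cdot \frac{1}{4} = \frac{6}{8} + \frac{3}{4} = 6 \cdot \frac{1}{8} + \frac{3}{4} = \frac{3}{4} + \frac{3}{4} = \frac{3}{2} \approx 1.5$)
$\left(d{\left(-4 \right)} 4 + Q\right) 8^{2} - 132 = \left(14 \cdot 4 + \frac{3}{2}\right) 8^{2} - 132 = \left(56 + \frac{3}{2}\right) 64 - 132 = \frac{115}{2} \cdot 64 - 132 = 3680 - 132 = 3548$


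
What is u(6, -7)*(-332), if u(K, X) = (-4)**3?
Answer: 21248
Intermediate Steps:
u(K, X) = -64
u(6, -7)*(-332) = -64*(-332) = 21248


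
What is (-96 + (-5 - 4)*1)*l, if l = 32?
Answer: -3360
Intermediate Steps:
(-96 + (-5 - 4)*1)*l = (-96 + (-5 - 4)*1)*32 = (-96 - 9*1)*32 = (-96 - 9)*32 = -105*32 = -3360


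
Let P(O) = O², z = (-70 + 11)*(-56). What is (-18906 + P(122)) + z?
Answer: -718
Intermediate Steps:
z = 3304 (z = -59*(-56) = 3304)
(-18906 + P(122)) + z = (-18906 + 122²) + 3304 = (-18906 + 14884) + 3304 = -4022 + 3304 = -718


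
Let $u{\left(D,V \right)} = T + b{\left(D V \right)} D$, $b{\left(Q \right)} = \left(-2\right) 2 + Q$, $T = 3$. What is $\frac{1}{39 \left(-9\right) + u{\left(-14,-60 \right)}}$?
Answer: $- \frac{1}{12052} \approx -8.2974 \cdot 10^{-5}$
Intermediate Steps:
$b{\left(Q \right)} = -4 + Q$
$u{\left(D,V \right)} = 3 + D \left(-4 + D V\right)$ ($u{\left(D,V \right)} = 3 + \left(-4 + D V\right) D = 3 + D \left(-4 + D V\right)$)
$\frac{1}{39 \left(-9\right) + u{\left(-14,-60 \right)}} = \frac{1}{39 \left(-9\right) + \left(3 - 14 \left(-4 - -840\right)\right)} = \frac{1}{-351 + \left(3 - 14 \left(-4 + 840\right)\right)} = \frac{1}{-351 + \left(3 - 11704\right)} = \frac{1}{-351 - 11701} = \frac{1}{-12052} = - \frac{1}{12052}$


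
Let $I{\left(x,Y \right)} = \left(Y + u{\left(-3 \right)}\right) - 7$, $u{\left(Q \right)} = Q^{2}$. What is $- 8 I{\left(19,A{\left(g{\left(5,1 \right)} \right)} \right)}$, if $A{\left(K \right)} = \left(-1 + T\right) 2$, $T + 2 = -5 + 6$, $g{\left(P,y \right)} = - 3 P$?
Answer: $16$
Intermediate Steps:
$g{\left(P,y \right)} = - 3 P$
$T = -1$ ($T = -2 + \left(-5 + 6\right) = -2 + 1 = -1$)
$A{\left(K \right)} = -4$ ($A{\left(K \right)} = \left(-1 - 1\right) 2 = \left(-2\right) 2 = -4$)
$I{\left(x,Y \right)} = 2 + Y$ ($I{\left(x,Y \right)} = \left(Y + \left(-3\right)^{2}\right) - 7 = \left(Y + 9\right) - 7 = \left(9 + Y\right) - 7 = 2 + Y$)
$- 8 I{\left(19,A{\left(g{\left(5,1 \right)} \right)} \right)} = - 8 \left(2 - 4\right) = \left(-8\right) \left(-2\right) = 16$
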